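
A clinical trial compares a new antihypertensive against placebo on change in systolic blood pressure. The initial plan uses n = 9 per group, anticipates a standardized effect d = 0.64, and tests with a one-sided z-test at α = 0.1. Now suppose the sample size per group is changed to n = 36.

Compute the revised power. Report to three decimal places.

With n = 36 per group: δ = d·√(n/2) = 0.64 × √(36/2) = 2.7153. Critical value z_{0.1} = 1.282.
Revised power = Φ(δ − 1.282) = Φ(1.434) = 0.9242.

Power ≈ 0.924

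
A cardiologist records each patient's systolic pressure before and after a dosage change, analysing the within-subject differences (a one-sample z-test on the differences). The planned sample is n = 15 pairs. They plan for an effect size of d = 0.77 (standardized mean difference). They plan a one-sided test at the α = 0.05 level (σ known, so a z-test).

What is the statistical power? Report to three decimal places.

Power ≈ 0.909

Noncentrality parameter: δ = d·√n = 0.77 × √15 = 2.9822
One-sided α = 0.05 → critical value z_{0.05} = 1.645.
Power = P(Z > 1.645 − δ) = Φ(1.337) = 0.9094.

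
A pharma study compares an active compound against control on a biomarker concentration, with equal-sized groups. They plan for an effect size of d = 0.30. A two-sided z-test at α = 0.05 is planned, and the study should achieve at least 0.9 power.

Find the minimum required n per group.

For power 0.9 need Φ(δ − z_{0.025}) = 0.9, so δ = z_{0.025} + z_{0.10} = 1.960 + 1.282 = 3.242.
(The Φ(−δ − z_{α/2}) term is vanishingly small for δ > 0 and is dropped in the standard sample-size formula.)
δ = d·√(n/2) ⇒ n = 2(δ/d)² = 2 × (3.242 / 0.30)² = 233.50.
Round up to the next whole unit.

n = 234 per group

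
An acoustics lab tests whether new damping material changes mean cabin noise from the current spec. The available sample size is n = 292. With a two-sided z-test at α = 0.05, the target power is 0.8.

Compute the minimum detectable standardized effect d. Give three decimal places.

Need Φ(δ − 1.960) = 0.8, so δ = 1.960 + 0.842 = 2.802.
(Lower-tail contribution to power is negligible for δ > 0.)
δ = d·√n ⇒ d = δ/√n = 2.802/√292 = 0.1640.

d ≈ 0.164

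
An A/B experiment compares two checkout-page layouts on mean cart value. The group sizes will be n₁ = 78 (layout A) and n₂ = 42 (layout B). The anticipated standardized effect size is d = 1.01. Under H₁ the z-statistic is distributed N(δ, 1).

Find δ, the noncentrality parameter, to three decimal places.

δ = d / √(1/n₁ + 1/n₂) = 1.01 / √(1/78 + 1/42) = 5.2772

δ ≈ 5.277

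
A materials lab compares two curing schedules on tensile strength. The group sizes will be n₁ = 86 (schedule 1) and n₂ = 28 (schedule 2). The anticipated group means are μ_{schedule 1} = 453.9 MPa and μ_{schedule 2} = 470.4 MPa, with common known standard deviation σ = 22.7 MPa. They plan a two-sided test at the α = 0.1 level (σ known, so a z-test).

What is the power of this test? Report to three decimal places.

Standardized effect: d = |μ_{schedule 1} − μ_{schedule 2}| / σ = |453.9 − 470.4| / 22.7 = 0.7269
Noncentrality parameter: δ = d / √(1/n₁ + 1/n₂) = 0.7269 / √(1/86 + 1/28) = 3.3407
Two-sided α = 0.1 → critical value z_{0.05} = 1.645.
Power = Φ(δ − 1.645) + Φ(−δ − 1.645) = Φ(1.696) + Φ(-4.986) = 0.9550 + 0.0000 = 0.9550.

Power ≈ 0.955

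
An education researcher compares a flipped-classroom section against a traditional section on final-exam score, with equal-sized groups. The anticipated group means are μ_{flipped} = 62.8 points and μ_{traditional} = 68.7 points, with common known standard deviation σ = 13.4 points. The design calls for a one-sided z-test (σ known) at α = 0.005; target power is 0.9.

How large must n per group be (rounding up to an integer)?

Standardized effect: d = |μ_{flipped} − μ_{traditional}| / σ = |62.8 − 68.7| / 13.4 = 0.4403
For power 0.9 need Φ(δ − z_{0.005}) = 0.9, so δ = z_{0.005} + z_{0.10} = 2.576 + 1.282 = 3.857.
δ = d·√(n/2) ⇒ n = 2(δ/d)² = 2 × (3.857 / 0.4403)² = 153.50.
Rounding up, n = 154 per group.

n = 154 per group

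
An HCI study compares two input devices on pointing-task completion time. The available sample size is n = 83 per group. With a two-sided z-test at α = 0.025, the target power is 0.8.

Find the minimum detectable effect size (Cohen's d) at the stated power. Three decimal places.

Required noncentrality: δ = z_{0.0125} + z_{0.20} = 2.241 + 0.842 = 3.083.
(The second rejection-region term Φ(−δ − z_{α/2}) is negligible and dropped.)
δ = d·√(n/2) ⇒ d = δ/√(n/2) = 3.083/√(83/2) = 0.4786.

d ≈ 0.479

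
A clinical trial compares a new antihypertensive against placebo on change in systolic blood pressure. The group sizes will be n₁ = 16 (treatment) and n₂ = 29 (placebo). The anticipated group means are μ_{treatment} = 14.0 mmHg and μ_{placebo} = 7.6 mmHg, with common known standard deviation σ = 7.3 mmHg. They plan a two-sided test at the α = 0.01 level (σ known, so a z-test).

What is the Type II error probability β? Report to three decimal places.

β ≈ 0.405

Standardized effect: d = |μ_{treatment} − μ_{placebo}| / σ = |14.0 − 7.6| / 7.3 = 0.8767
Noncentrality parameter: δ = d / √(1/n₁ + 1/n₂) = 0.8767 / √(1/16 + 1/29) = 2.8152
Critical value for a two-sided test at α = 0.01: z_{α/2} = 2.576.
Power = Φ(δ − 2.576) + Φ(−δ − 2.576) = Φ(0.239) + Φ(-5.391) = 0.5946 + 0.0000 = 0.5946.
Type II error: β = 1 − power = 1 − 0.5946 = 0.4054.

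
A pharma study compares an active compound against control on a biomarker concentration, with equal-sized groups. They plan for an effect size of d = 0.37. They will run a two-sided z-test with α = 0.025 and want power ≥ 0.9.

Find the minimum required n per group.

Set Φ(δ − 2.241) = 0.9; then δ − 2.241 = Φ⁻¹(0.9) = 1.282, giving δ = 3.523.
(For δ > 0 the lower-tail rejection region contributes negligibly to power, so the one-term inversion is standard.)
δ = d·√(n/2) ⇒ n = 2(δ/d)² = 2 × (3.523 / 0.37)² = 181.32.
Rounding up, n = 182 per group.

n = 182 per group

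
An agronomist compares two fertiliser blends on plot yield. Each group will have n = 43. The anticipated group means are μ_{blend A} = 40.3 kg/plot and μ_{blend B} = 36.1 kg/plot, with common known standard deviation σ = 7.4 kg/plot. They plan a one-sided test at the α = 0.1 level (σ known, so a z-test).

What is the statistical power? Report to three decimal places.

Standardized effect: d = |μ_{blend A} − μ_{blend B}| / σ = |40.3 − 36.1| / 7.4 = 0.5676
Noncentrality parameter: δ = d·√(n/2) = 0.5676 × √(43/2) = 2.6317
Critical value for a one-sided test at α = 0.1: z_α = 1.282.
Power = Φ(δ − 1.282) = Φ(1.350) = 0.9115.

Power ≈ 0.912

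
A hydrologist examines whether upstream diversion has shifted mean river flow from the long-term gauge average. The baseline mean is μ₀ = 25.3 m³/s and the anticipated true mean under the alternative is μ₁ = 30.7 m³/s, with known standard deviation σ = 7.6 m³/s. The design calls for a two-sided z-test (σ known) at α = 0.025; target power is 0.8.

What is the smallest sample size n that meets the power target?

Standardized effect: d = |μ₁ − μ₀| / σ = |30.7 − 25.3| / 7.6 = 0.7105
For power 0.8 need Φ(δ − z_{0.0125}) = 0.8, so δ = z_{0.0125} + z_{0.20} = 2.241 + 0.842 = 3.083.
(Ignoring the negligible lower-tail rejection probability gives the usual closed-form inversion.)
δ = d·√n ⇒ n = (δ/d)² = (3.083 / 0.7105)² = 18.83.
Rounding up, n = 19.

n = 19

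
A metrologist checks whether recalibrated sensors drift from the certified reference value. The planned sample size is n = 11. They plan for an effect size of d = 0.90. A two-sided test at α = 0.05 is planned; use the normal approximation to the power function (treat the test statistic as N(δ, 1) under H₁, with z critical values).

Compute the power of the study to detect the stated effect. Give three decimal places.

Noncentrality parameter: δ = d·√n = 0.90 × √11 = 2.9850
Two-sided α = 0.05 → critical value z_{0.025} = 1.960.
Power = Φ(δ − 1.960) + Φ(−δ − 1.960) = Φ(1.025) + Φ(-4.945) = 0.8473 + 0.0000 = 0.8473.

Power ≈ 0.847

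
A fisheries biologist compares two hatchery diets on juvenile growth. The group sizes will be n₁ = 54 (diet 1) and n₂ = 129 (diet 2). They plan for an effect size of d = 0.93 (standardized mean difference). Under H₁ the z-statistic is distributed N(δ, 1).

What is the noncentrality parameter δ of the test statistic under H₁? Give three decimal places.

δ ≈ 5.738

δ = d / √(1/n₁ + 1/n₂) = 0.93 / √(1/54 + 1/129) = 5.7378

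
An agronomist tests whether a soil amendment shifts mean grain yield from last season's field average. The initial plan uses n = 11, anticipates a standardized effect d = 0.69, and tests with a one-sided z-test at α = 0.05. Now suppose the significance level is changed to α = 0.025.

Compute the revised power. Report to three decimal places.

δ = d·√n = 0.69 × √11 = 2.2885 (unchanged). New critical value: z_{0.025} = 1.960.
Revised power = Φ(δ − 1.960) = Φ(0.329) = 0.6287.

Power ≈ 0.629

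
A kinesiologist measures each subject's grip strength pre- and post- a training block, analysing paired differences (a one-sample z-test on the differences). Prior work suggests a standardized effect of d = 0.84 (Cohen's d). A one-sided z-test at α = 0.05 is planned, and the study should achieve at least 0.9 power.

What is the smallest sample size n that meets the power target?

For power 0.9 need Φ(δ − z_{0.05}) = 0.9, so δ = z_{0.05} + z_{0.10} = 1.645 + 1.282 = 2.926.
δ = d·√n ⇒ n = (δ/d)² = (2.926 / 0.84)² = 12.14.
Round up to the next whole unit.

n = 13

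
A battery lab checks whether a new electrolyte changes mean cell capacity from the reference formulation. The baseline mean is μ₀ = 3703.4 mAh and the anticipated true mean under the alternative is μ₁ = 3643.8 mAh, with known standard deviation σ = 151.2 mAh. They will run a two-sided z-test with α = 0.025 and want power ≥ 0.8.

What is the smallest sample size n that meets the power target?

Standardized effect: d = |μ₁ − μ₀| / σ = |3643.8 − 3703.4| / 151.2 = 0.3942
For power 0.8 need Φ(δ − z_{0.0125}) = 0.8, so δ = z_{0.0125} + z_{0.20} = 2.241 + 0.842 = 3.083.
(For δ > 0 the lower-tail rejection region contributes negligibly to power, so the one-term inversion is standard.)
δ = d·√n ⇒ n = (δ/d)² = (3.083 / 0.3942)² = 61.17.
Rounding up, n = 62.

n = 62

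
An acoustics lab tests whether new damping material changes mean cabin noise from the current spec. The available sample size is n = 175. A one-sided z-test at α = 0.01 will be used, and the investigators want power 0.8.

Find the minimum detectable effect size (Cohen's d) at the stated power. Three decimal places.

d ≈ 0.239

Required noncentrality: δ = z_{0.01} + z_{0.20} = 2.326 + 0.842 = 3.168.
δ = d·√n ⇒ d = δ/√n = 3.168/√175 = 0.2395.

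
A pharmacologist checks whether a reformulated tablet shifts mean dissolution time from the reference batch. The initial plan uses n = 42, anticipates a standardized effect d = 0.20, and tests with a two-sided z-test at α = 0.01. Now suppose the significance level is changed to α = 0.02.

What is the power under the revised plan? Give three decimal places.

Power ≈ 0.152

δ = d·√n = 0.20 × √42 = 1.2961 (unchanged). New critical value: z_{0.01} = 2.326.
Revised power = Φ(δ − 2.326) + Φ(−δ − 2.326) = Φ(-1.030) + Φ(-3.622) = 0.1515 + 0.0001 = 0.1516.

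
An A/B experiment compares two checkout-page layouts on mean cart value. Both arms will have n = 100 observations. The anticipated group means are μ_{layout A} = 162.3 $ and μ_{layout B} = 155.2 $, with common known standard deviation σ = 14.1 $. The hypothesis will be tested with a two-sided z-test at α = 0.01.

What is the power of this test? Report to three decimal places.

Standardized effect: d = |μ_{layout A} − μ_{layout B}| / σ = |162.3 − 155.2| / 14.1 = 0.5035
Noncentrality parameter: δ = d·√(n/2) = 0.5035 × √(100/2) = 3.5606
Critical value for a two-sided test at α = 0.01: z_{α/2} = 2.576.
Power = Φ(δ − 2.576) + Φ(−δ − 2.576) = Φ(0.985) + Φ(-6.136) = 0.8376 + 0.0000 = 0.8376.

Power ≈ 0.838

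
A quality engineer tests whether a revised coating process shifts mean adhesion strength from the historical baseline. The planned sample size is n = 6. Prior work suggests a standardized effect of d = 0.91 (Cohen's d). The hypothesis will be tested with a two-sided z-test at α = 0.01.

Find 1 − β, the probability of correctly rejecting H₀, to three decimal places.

Power ≈ 0.364

Noncentrality parameter: δ = d·√n = 0.91 × √6 = 2.2290
Critical value for a two-sided test at α = 0.01: z_{α/2} = 2.576.
Power = Φ(δ − 2.576) + Φ(−δ − 2.576) = Φ(-0.347) + Φ(-4.805) = 0.3644 + 0.0000 = 0.3644.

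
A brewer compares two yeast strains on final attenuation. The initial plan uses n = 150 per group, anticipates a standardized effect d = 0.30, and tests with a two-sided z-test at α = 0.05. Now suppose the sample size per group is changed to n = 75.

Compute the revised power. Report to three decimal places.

Power ≈ 0.451

With n = 75 per group: δ = d·√(n/2) = 0.30 × √(75/2) = 1.8371. Critical value z_{0.025} = 1.960.
Revised power = Φ(δ − 1.960) + Φ(−δ − 1.960) = Φ(-0.123) + Φ(-3.797) = 0.4511 + 0.0001 = 0.4512.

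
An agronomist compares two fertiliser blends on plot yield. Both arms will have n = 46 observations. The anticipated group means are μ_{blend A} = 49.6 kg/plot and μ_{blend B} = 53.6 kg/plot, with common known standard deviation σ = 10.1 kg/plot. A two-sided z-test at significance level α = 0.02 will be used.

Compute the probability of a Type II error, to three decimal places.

Standardized effect: d = |μ_{blend A} − μ_{blend B}| / σ = |49.6 − 53.6| / 10.1 = 0.3960
Noncentrality parameter: δ = d·√(n/2) = 0.3960 × √(46/2) = 1.8993
Critical value for a two-sided test at α = 0.02: z_{α/2} = 2.326.
Power = Φ(δ − 2.326) + Φ(−δ − 2.326) = Φ(-0.427) + Φ(-4.226) = 0.3347 + 0.0000 = 0.3347.
Type II error: β = 1 − power = 1 − 0.3347 = 0.6653.

β ≈ 0.665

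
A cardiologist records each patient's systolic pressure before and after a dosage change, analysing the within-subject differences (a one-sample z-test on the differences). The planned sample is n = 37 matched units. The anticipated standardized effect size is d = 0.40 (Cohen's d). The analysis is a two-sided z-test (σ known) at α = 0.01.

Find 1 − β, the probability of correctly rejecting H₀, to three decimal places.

Power ≈ 0.443

Noncentrality parameter: δ = d·√n = 0.40 × √37 = 2.4331
Two-sided α = 0.01 → critical value z_{0.005} = 2.576.
Power = Φ(δ − 2.576) + Φ(−δ − 2.576) = Φ(-0.143) + Φ(-5.009) = 0.4433 + 0.0000 = 0.4433.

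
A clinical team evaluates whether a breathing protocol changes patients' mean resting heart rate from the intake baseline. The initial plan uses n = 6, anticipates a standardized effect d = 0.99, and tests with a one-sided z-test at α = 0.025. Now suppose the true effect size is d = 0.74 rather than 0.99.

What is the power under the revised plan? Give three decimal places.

With d = 0.74: δ = d·√n = 0.74 × √6 = 1.8126. Critical value z_{0.025} = 1.960.
Revised power = Φ(δ − 1.960) = Φ(-0.147) = 0.4414.

Power ≈ 0.441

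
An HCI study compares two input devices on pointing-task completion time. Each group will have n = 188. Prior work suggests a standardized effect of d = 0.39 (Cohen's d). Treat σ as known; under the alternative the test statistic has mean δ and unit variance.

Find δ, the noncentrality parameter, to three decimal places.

δ ≈ 3.781

δ = d·√(n/2) = 0.39 × √(188/2) = 3.7812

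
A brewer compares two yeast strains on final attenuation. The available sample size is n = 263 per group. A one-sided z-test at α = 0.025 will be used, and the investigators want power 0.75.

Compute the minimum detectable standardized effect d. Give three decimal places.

Required noncentrality: δ = z_{0.025} + z_{0.25} = 1.960 + 0.674 = 2.634.
δ = d·√(n/2) ⇒ d = δ/√(n/2) = 2.634/√(263/2) = 0.2297.

d ≈ 0.230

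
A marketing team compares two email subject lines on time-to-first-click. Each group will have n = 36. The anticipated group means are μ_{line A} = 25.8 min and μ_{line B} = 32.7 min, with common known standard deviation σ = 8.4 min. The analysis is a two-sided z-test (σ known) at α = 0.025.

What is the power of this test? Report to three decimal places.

Standardized effect: d = |μ_{line A} − μ_{line B}| / σ = |25.8 − 32.7| / 8.4 = 0.8214
Noncentrality parameter: δ = d·√(n/2) = 0.8214 × √(36/2) = 3.4850
Critical value for a two-sided test at α = 0.025: z_{α/2} = 2.241.
Power = Φ(δ − 2.241) + Φ(−δ − 2.241) = Φ(1.244) + Φ(-5.726) = 0.8932 + 0.0000 = 0.8932.

Power ≈ 0.893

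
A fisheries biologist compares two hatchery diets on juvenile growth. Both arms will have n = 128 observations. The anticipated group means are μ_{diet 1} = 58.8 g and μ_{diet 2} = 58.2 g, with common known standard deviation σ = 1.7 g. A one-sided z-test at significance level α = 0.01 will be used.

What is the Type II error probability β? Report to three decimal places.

Standardized effect: d = |μ_{diet 1} − μ_{diet 2}| / σ = |58.8 − 58.2| / 1.7 = 0.3529
Noncentrality parameter: δ = d·√(n/2) = 0.3529 × √(128/2) = 2.8235
One-sided α = 0.01 → critical value z_{0.01} = 2.326.
Power = Φ(δ − 2.326) = Φ(0.497) = 0.6905.
Type II error: β = 1 − power = 1 − 0.6905 = 0.3095.

β ≈ 0.310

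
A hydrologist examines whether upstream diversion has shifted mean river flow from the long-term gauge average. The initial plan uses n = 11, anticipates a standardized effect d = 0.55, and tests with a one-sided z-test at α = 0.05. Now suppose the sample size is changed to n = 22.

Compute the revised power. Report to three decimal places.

With n = 22: δ = d·√n = 0.55 × √22 = 2.5797. Critical value z_{0.05} = 1.645.
Revised power = P(Z > 1.645 − δ) = Φ(0.935) = 0.8251.

Power ≈ 0.825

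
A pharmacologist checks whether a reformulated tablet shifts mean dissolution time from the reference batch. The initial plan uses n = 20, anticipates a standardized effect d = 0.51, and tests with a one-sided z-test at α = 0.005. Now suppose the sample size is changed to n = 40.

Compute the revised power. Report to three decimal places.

With n = 40: δ = d·√n = 0.51 × √40 = 3.2255. Critical value z_{0.005} = 2.576.
Revised power = Φ(δ − 2.576) = Φ(0.650) = 0.7421.

Power ≈ 0.742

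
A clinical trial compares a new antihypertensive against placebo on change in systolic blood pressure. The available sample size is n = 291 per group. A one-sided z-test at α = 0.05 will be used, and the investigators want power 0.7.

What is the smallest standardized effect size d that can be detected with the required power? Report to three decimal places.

d ≈ 0.180

Required noncentrality: δ = z_{0.05} + z_{0.30} = 1.645 + 0.524 = 2.169.
δ = d·√(n/2) ⇒ d = δ/√(n/2) = 2.169/√(291/2) = 0.1798.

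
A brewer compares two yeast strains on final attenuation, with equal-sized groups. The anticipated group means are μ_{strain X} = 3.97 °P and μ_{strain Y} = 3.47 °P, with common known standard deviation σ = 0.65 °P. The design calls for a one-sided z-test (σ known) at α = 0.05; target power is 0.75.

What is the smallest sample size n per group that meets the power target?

n = 19 per group

Standardized effect: d = |μ_{strain X} − μ_{strain Y}| / σ = |3.97 − 3.47| / 0.65 = 0.7692
For power 0.75 need Φ(δ − z_{0.05}) = 0.75, so δ = z_{0.05} + z_{0.25} = 1.645 + 0.674 = 2.319.
δ = d·√(n/2) ⇒ n = 2(δ/d)² = 2 × (2.319 / 0.7692)² = 18.18.
Rounding up, n = 19 per group.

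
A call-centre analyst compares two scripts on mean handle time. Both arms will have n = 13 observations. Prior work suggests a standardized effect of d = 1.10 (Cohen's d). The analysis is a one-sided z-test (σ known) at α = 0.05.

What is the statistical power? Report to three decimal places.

Noncentrality parameter: δ = d·√(n/2) = 1.10 × √(13/2) = 2.8045
Critical value for a one-sided test at α = 0.05: z_α = 1.645.
Power = P(Z > 1.645 − δ) = Φ(1.160) = 0.8769.

Power ≈ 0.877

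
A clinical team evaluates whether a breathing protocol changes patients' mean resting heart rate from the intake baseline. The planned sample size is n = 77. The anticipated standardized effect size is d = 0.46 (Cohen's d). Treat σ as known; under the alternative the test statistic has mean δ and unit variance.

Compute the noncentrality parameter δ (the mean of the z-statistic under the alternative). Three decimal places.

δ ≈ 4.036

δ = d·√n = 0.46 × √77 = 4.0365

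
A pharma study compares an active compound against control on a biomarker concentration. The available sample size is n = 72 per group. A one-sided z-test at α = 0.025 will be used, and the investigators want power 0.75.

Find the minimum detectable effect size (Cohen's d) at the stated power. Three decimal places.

d ≈ 0.439

Required noncentrality: δ = z_{0.025} + z_{0.25} = 1.960 + 0.674 = 2.634.
δ = d·√(n/2) ⇒ d = δ/√(n/2) = 2.634/√(72/2) = 0.4391.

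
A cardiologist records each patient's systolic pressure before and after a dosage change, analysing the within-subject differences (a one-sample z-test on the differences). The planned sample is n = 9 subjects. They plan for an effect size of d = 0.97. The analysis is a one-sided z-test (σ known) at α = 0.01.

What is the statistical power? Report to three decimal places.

Power ≈ 0.720

Noncentrality parameter: δ = d·√n = 0.97 × √9 = 2.9100
One-sided α = 0.01 → critical value z_{0.01} = 2.326.
Power = P(Z > 2.326 − δ) = Φ(0.584) = 0.7203.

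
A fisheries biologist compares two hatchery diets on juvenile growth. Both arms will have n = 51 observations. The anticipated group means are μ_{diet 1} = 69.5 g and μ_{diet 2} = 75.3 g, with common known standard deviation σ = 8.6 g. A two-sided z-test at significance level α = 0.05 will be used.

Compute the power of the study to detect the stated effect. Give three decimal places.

Power ≈ 0.926

Standardized effect: d = |μ_{diet 1} − μ_{diet 2}| / σ = |69.5 − 75.3| / 8.6 = 0.6744
Noncentrality parameter: δ = d·√(n/2) = 0.6744 × √(51/2) = 3.4056
Two-sided α = 0.05 → critical value z_{0.025} = 1.960.
Power = Φ(δ − 1.960) + Φ(−δ − 1.960) = Φ(1.446) + Φ(-5.366) = 0.9259 + 0.0000 = 0.9259.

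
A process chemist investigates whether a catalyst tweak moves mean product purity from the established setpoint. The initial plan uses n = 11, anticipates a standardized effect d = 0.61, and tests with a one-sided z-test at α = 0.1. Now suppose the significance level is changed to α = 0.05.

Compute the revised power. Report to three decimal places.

δ = d·√n = 0.61 × √11 = 2.0231 (unchanged). New critical value: z_{0.05} = 1.645.
Revised power = Φ(δ − 1.645) = Φ(0.378) = 0.6474.

Power ≈ 0.647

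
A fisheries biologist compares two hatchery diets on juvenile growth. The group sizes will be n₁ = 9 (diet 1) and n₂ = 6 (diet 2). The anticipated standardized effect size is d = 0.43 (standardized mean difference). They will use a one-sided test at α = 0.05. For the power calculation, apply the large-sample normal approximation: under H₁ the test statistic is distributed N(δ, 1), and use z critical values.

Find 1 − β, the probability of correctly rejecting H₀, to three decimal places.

Noncentrality parameter: δ = d / √(1/n₁ + 1/n₂) = 0.43 / √(1/9 + 1/6) = 0.8159
Critical value for a one-sided test at α = 0.05: z_α = 1.645.
Power = P(Z > 1.645 − δ) = Φ(-0.829) = 0.2036.

Power ≈ 0.204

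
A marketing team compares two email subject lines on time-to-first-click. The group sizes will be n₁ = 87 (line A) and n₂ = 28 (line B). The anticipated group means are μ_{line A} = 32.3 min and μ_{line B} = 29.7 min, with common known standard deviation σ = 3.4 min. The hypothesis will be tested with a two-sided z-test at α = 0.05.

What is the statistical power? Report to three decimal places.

Power ≈ 0.941

Standardized effect: d = |μ_{line A} − μ_{line B}| / σ = |32.3 − 29.7| / 3.4 = 0.7647
Noncentrality parameter: δ = d / √(1/n₁ + 1/n₂) = 0.7647 / √(1/87 + 1/28) = 3.5195
Two-sided α = 0.05 → critical value z_{0.025} = 1.960.
Power = Φ(δ − 1.960) + Φ(−δ − 1.960) = Φ(1.560) + Φ(-5.479) = 0.9406 + 0.0000 = 0.9406.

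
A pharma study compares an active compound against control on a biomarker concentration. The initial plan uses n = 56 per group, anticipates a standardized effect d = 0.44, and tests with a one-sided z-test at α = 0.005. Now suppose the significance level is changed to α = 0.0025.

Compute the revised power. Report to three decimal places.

δ = d·√(n/2) = 0.44 × √(56/2) = 2.3283 (unchanged). New critical value: z_{0.0025} = 2.807.
Revised power = P(Z > 2.807 − δ) = Φ(-0.479) = 0.3161.

Power ≈ 0.316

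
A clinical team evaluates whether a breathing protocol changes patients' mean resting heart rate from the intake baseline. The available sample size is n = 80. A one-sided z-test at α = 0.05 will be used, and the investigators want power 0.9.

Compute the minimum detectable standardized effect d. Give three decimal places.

Need Φ(δ − 1.645) = 0.9, so δ = 1.645 + 1.282 = 2.926.
δ = d·√n ⇒ d = δ/√n = 2.926/√80 = 0.3272.

d ≈ 0.327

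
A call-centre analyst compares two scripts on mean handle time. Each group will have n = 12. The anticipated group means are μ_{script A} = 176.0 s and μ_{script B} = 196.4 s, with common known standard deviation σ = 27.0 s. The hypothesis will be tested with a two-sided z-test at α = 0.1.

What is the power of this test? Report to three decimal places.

Power ≈ 0.582

Standardized effect: d = |μ_{script A} − μ_{script B}| / σ = |176.0 − 196.4| / 27.0 = 0.7556
Noncentrality parameter: δ = d·√(n/2) = 0.7556 × √(12/2) = 1.8507
Two-sided α = 0.1 → critical value z_{0.05} = 1.645.
Power = Φ(δ − 1.645) + Φ(−δ − 1.645) = Φ(0.206) + Φ(-3.496) = 0.5816 + 0.0002 = 0.5818.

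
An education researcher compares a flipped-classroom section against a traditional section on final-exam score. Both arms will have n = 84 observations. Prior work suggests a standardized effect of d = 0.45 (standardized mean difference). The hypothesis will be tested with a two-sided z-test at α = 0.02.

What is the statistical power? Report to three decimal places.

Power ≈ 0.722

Noncentrality parameter: δ = d·√(n/2) = 0.45 × √(84/2) = 2.9163
Two-sided α = 0.02 → critical value z_{0.01} = 2.326.
Power = Φ(δ − 2.326) + Φ(−δ − 2.326) = Φ(0.590) + Φ(-5.243) = 0.7224 + 0.0000 = 0.7224.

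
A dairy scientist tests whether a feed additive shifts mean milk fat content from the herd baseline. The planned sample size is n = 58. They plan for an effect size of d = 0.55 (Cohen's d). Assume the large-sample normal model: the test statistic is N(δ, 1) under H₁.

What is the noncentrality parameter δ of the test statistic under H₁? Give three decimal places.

δ = d·√n = 0.55 × √58 = 4.1887

δ ≈ 4.189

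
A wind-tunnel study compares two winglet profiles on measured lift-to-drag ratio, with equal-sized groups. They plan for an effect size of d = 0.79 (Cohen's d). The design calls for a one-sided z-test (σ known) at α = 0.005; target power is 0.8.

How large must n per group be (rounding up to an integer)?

Set Φ(δ − 2.576) = 0.8; then δ − 2.576 = Φ⁻¹(0.8) = 0.842, giving δ = 3.417.
δ = d·√(n/2) ⇒ n = 2(δ/d)² = 2 × (3.417 / 0.79)² = 37.43.
Rounding up, n = 38 per group.

n = 38 per group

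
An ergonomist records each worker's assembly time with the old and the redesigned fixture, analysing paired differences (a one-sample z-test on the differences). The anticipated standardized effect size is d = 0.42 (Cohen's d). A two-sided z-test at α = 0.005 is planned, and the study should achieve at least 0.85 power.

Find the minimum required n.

For power 0.85 need Φ(δ − z_{0.0025}) = 0.85, so δ = z_{0.0025} + z_{0.15} = 2.807 + 1.036 = 3.843.
(Ignoring the negligible lower-tail rejection probability gives the usual closed-form inversion.)
δ = d·√n ⇒ n = (δ/d)² = (3.843 / 0.42)² = 83.74.
Round up to the next whole unit.

n = 84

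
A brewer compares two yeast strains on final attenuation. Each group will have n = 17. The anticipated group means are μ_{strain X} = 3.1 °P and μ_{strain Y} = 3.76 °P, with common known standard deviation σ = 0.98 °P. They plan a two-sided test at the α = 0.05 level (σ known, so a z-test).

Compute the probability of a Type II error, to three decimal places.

Standardized effect: d = |μ_{strain X} − μ_{strain Y}| / σ = |3.1 − 3.76| / 0.98 = 0.6735
Noncentrality parameter: δ = d·√(n/2) = 0.6735 × √(17/2) = 1.9635
Two-sided α = 0.05 → critical value z_{0.025} = 1.960.
Power = Φ(δ − 1.960) + Φ(−δ − 1.960) = Φ(0.004) + Φ(-3.923) = 0.5014 + 0.0000 = 0.5014.
Type II error: β = 1 − power = 1 − 0.5014 = 0.4986.

β ≈ 0.499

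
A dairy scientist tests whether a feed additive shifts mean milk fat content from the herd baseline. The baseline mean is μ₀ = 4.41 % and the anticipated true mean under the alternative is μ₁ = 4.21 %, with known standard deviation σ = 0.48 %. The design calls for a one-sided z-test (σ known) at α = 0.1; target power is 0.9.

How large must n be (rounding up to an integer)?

Standardized effect: d = |μ₁ − μ₀| / σ = |4.21 − 4.41| / 0.48 = 0.4167
Set Φ(δ − 1.282) = 0.9; then δ − 1.282 = Φ⁻¹(0.9) = 1.282, giving δ = 2.563.
δ = d·√n ⇒ n = (δ/d)² = (2.563 / 0.4167)² = 37.84.
Round up to the next whole unit.

n = 38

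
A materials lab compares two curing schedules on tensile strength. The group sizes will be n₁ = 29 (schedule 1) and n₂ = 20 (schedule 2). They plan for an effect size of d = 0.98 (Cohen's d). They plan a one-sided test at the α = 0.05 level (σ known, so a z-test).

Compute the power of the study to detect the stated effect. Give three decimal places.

Noncentrality parameter: δ = d / √(1/n₁ + 1/n₂) = 0.98 / √(1/29 + 1/20) = 3.3716
One-sided α = 0.05 → critical value z_{0.05} = 1.645.
Power = Φ(δ − 1.645) = Φ(1.727) = 0.9579.

Power ≈ 0.958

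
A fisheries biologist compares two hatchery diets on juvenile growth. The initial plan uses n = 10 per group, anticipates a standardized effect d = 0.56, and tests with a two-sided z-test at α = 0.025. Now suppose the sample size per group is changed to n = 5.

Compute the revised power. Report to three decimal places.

Power ≈ 0.088

With n = 5 per group: δ = d·√(n/2) = 0.56 × √(5/2) = 0.8854. Critical value z_{0.0125} = 2.241.
Revised power = Φ(δ − 2.241) + Φ(−δ − 2.241) = Φ(-1.356) + Φ(-3.127) = 0.0876 + 0.0009 = 0.0884.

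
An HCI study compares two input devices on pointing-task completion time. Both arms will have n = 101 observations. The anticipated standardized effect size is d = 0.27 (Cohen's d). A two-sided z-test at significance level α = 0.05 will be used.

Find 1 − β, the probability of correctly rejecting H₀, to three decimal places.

Noncentrality parameter: δ = d·√(n/2) = 0.27 × √(101/2) = 1.9187
Critical value for a two-sided test at α = 0.05: z_{α/2} = 1.960.
Power = Φ(δ − 1.960) + Φ(−δ − 1.960) = Φ(-0.041) + Φ(-3.879) = 0.4835 + 0.0001 = 0.4836.

Power ≈ 0.484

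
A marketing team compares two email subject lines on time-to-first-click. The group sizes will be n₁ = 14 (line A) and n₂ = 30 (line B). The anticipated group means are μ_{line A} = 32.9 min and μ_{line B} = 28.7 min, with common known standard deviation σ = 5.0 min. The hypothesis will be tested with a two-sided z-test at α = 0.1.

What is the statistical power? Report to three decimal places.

Standardized effect: d = |μ_{line A} − μ_{line B}| / σ = |32.9 − 28.7| / 5.0 = 0.8400
Noncentrality parameter: δ = d / √(1/n₁ + 1/n₂) = 0.8400 / √(1/14 + 1/30) = 2.5952
Two-sided α = 0.1 → critical value z_{0.05} = 1.645.
Power = Φ(δ − 1.645) + Φ(−δ − 1.645) = Φ(0.950) + Φ(-4.240) = 0.8290 + 0.0000 = 0.8291.

Power ≈ 0.829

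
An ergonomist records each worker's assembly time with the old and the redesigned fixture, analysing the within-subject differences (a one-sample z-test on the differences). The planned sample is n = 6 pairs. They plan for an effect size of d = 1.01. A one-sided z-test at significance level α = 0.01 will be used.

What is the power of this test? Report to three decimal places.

Power ≈ 0.559

Noncentrality parameter: δ = d·√n = 1.01 × √6 = 2.4740
One-sided α = 0.01 → critical value z_{0.01} = 2.326.
Power = Φ(δ − 2.326) = Φ(0.148) = 0.5587.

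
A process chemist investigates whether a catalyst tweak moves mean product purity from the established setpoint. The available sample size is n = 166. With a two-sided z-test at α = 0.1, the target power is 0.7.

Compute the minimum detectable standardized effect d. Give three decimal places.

d ≈ 0.168

Need Φ(δ − 1.645) = 0.7, so δ = 1.645 + 0.524 = 2.169.
(The second rejection-region term Φ(−δ − z_{α/2}) is negligible and dropped.)
δ = d·√n ⇒ d = δ/√n = 2.169/√166 = 0.1684.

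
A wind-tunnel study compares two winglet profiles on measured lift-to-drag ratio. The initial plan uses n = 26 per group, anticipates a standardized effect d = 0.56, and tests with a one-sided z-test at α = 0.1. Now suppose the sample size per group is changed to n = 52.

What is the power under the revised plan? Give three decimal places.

Power ≈ 0.942

With n = 52 per group: δ = d·√(n/2) = 0.56 × √(52/2) = 2.8555. Critical value z_{0.1} = 1.282.
Revised power = P(Z > 1.282 − δ) = Φ(1.574) = 0.9422.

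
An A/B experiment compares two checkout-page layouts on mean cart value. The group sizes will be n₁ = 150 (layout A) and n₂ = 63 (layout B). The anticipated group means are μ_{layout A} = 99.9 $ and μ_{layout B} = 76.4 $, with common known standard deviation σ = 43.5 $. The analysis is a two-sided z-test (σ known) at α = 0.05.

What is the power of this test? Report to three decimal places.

Power ≈ 0.949

Standardized effect: d = |μ_{layout A} − μ_{layout B}| / σ = |99.9 − 76.4| / 43.5 = 0.5402
Noncentrality parameter: δ = d / √(1/n₁ + 1/n₂) = 0.5402 / √(1/150 + 1/63) = 3.5984
Two-sided α = 0.05 → critical value z_{0.025} = 1.960.
Power = Φ(δ − 1.960) + Φ(−δ − 1.960) = Φ(1.638) + Φ(-5.558) = 0.9493 + 0.0000 = 0.9493.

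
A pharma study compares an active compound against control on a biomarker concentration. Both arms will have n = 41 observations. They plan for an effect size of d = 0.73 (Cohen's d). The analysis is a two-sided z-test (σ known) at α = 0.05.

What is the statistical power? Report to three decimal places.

Power ≈ 0.911

Noncentrality parameter: δ = d·√(n/2) = 0.73 × √(41/2) = 3.3052
Critical value for a two-sided test at α = 0.05: z_{α/2} = 1.960.
Power = Φ(δ − 1.960) + Φ(−δ − 1.960) = Φ(1.345) + Φ(-5.265) = 0.9107 + 0.0000 = 0.9107.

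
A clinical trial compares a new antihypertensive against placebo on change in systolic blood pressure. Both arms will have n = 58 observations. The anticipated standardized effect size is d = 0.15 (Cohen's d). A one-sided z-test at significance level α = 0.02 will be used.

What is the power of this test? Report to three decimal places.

Noncentrality parameter: δ = d·√(n/2) = 0.15 × √(58/2) = 0.8078
One-sided α = 0.02 → critical value z_{0.02} = 2.054.
Power = P(Z > 2.054 − δ) = Φ(-1.246) = 0.1064.

Power ≈ 0.106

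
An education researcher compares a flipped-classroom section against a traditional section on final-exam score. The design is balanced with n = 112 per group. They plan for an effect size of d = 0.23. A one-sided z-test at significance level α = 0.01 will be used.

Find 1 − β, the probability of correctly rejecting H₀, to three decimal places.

Power ≈ 0.273

Noncentrality parameter: δ = d·√(n/2) = 0.23 × √(112/2) = 1.7212
Critical value for a one-sided test at α = 0.01: z_α = 2.326.
Power = P(Z > 2.326 − δ) = Φ(-0.605) = 0.2725.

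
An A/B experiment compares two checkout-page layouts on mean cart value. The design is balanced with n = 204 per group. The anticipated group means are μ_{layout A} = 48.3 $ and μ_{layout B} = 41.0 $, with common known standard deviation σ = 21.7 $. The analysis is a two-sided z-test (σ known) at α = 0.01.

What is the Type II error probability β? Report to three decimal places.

Standardized effect: d = |μ_{layout A} − μ_{layout B}| / σ = |48.3 − 41.0| / 21.7 = 0.3364
Noncentrality parameter: λ = d·√(n/2) = 0.3364 × √(204/2) = 3.3975
Two-sided α = 0.01 → critical value z_{0.005} = 2.576.
Power = Φ(λ − 2.576) + Φ(−λ − 2.576) = Φ(0.822) + Φ(-5.973) = 0.7944 + 0.0000 = 0.7944.
Type II error: β = 1 − power = 1 − 0.7944 = 0.2056.

β ≈ 0.206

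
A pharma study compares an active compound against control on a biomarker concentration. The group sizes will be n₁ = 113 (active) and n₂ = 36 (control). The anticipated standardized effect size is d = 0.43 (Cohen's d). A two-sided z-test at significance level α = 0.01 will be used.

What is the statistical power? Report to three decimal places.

Power ≈ 0.371

Noncentrality parameter: δ = d / √(1/n₁ + 1/n₂) = 0.43 / √(1/113 + 1/36) = 2.2468
Two-sided α = 0.01 → critical value z_{0.005} = 2.576.
Power = Φ(δ − 2.576) + Φ(−δ − 2.576) = Φ(-0.329) + Φ(-4.823) = 0.3711 + 0.0000 = 0.3711.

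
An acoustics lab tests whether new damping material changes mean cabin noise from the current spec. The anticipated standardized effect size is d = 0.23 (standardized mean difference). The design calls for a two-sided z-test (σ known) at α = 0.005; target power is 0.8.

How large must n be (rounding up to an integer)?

n = 252

For power 0.8 need Φ(δ − z_{0.0025}) = 0.8, so δ = z_{0.0025} + z_{0.20} = 2.807 + 0.842 = 3.649.
(For δ > 0 the lower-tail rejection region contributes negligibly to power, so the one-term inversion is standard.)
δ = d·√n ⇒ n = (δ/d)² = (3.649 / 0.23)² = 251.66.
Rounding up, n = 252.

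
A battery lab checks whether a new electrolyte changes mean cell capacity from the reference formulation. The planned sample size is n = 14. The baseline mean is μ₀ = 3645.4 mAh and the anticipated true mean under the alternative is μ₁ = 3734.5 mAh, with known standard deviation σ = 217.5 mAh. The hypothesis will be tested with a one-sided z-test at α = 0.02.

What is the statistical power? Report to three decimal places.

Standardized effect: d = |μ₁ − μ₀| / σ = |3734.5 − 3645.4| / 217.5 = 0.4097
Noncentrality parameter: δ = d·√n = 0.4097 × √14 = 1.5328
One-sided α = 0.02 → critical value z_{0.02} = 2.054.
Power = P(Z > 2.054 − δ) = Φ(-0.521) = 0.3012.

Power ≈ 0.301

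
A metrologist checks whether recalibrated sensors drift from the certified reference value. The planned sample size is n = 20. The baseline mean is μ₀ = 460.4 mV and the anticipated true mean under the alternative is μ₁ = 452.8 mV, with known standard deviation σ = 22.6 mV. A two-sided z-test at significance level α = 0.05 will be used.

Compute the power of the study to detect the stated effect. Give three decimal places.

Standardized effect: d = |μ₁ − μ₀| / σ = |452.8 − 460.4| / 22.6 = 0.3363
Noncentrality parameter: δ = d·√n = 0.3363 × √20 = 1.5039
Critical value for a two-sided test at α = 0.05: z_{α/2} = 1.960.
Power = Φ(δ − 1.960) + Φ(−δ − 1.960) = Φ(-0.456) + Φ(-3.464) = 0.3242 + 0.0003 = 0.3244.

Power ≈ 0.324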